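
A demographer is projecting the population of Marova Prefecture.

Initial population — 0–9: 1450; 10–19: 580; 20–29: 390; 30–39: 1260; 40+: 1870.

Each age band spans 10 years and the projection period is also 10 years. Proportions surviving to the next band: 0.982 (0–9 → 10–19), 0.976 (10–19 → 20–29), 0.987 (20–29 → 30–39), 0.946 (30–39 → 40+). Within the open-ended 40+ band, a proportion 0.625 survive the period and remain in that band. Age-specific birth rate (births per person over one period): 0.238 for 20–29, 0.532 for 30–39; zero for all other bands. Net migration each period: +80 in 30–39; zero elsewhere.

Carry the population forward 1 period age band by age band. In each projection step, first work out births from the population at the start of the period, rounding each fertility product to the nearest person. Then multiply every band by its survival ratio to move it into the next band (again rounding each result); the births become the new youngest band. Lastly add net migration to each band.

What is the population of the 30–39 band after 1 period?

465

Call the bands 1 to 5, youngest first.
Period 1:
Births: 390 * 0.238 = 93  |  1260 * 0.532 = 670 — total 763
Band 2: 1450 * 0.982 = 1424
Band 3: 580 * 0.976 = 566
Band 4: 390 * 0.987 = 385
Band 5: 1260 * 0.946 + 1870 * 0.625 = 1192 + 1169 = 2361
Net migration: Band 4 + 80 → 465
Giving 763 / 1424 / 566 / 465 / 2361.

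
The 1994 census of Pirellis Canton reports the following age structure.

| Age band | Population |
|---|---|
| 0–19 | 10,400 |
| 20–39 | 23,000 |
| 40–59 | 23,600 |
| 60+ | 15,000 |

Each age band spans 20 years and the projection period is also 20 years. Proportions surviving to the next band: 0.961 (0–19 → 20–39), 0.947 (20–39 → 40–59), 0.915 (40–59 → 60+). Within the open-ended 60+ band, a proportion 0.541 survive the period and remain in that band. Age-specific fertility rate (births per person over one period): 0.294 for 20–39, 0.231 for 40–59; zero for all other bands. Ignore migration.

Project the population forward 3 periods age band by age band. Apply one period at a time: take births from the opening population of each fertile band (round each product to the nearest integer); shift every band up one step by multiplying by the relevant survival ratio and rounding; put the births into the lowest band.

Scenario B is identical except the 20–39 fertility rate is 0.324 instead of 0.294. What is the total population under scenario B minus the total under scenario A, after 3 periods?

1484

Call the bands 1 to 4, youngest first.
— Period 1 —
Births: 23000 × 0.294 = 6762  |  23600 × 0.231 = 5452 → total 12214
Band 2: 10400 × 0.961 = 9994
Band 3: 23000 × 0.947 = 21781
Band 4: 23600 × 0.915 + 15000 × 0.541 = 21594 + 8115 = 29709
Population now: 0–19=12214, 20–39=9994, 40–59=21781, 60+=29709
— Period 2 —
Births: 9994 × 0.294 = 2938  |  21781 × 0.231 = 5031 → total 7969
Band 2: 12214 × 0.961 = 11738
Band 3: 9994 × 0.947 = 9464
Band 4: 21781 × 0.915 + 29709 × 0.541 = 19930 + 16073 = 36003
Population now: 0–19=7969, 20–39=11738, 40–59=9464, 60+=36003
— Period 3 —
Births: 11738 × 0.294 = 3451  |  9464 × 0.231 = 2186 → total 5637
Band 2: 7969 × 0.961 = 7658
Band 3: 11738 × 0.947 = 11116
Band 4: 9464 × 0.915 + 36003 × 0.541 = 8660 + 19478 = 28138
Population now: 0–19=5637, 20–39=7658, 40–59=11116, 60+=28138
Scenario A total after 3 periods: 52549
Scenario B projection —
— Period 1 —
Births: 23000 × 0.324 = 7452  |  23600 × 0.231 = 5452 → total 12904
Band 2: 10400 × 0.961 = 9994
Band 3: 23000 × 0.947 = 21781
Band 4: 23600 × 0.915 + 15000 × 0.541 = 21594 + 8115 = 29709
Population now: 0–19=12904, 20–39=9994, 40–59=21781, 60+=29709
— Period 2 —
Births: 9994 × 0.324 = 3238  |  21781 × 0.231 = 5031 → total 8269
Band 2: 12904 × 0.961 = 12401
Band 3: 9994 × 0.947 = 9464
Band 4: 21781 × 0.915 + 29709 × 0.541 = 19930 + 16073 = 36003
Population now: 0–19=8269, 20–39=12401, 40–59=9464, 60+=36003
— Period 3 —
Births: 12401 × 0.324 = 4018  |  9464 × 0.231 = 2186 → total 6204
Band 2: 8269 × 0.961 = 7947
Band 3: 12401 × 0.947 = 11744
Band 4: 9464 × 0.915 + 36003 × 0.541 = 8660 + 19478 = 28138
Population now: 0–19=6204, 20–39=7947, 40–59=11744, 60+=28138
Scenario B total after 3 periods: 54033
Difference B − A = 54033 − 52549 = 1484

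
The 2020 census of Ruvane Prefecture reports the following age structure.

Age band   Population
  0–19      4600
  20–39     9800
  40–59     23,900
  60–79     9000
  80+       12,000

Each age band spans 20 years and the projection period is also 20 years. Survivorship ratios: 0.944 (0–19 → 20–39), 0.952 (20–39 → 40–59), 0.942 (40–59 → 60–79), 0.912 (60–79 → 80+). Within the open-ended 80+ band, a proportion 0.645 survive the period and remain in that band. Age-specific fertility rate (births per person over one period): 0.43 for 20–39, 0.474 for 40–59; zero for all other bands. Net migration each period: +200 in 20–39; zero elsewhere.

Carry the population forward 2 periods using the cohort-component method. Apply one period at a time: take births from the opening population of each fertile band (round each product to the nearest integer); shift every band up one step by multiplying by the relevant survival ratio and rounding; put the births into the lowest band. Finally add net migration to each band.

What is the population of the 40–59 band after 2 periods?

4324

Call the bands 1 to 5, youngest first.
Period 1.
Births: 9800 × 0.43 = 4214, 23900 × 0.474 = 11329 → total 15543
Band 2: 4600 × 0.944 = 4342
Band 3: 9800 × 0.952 = 9330
Band 4: 23900 × 0.942 = 22514
Band 5: 9000 × 0.912 + 12000 × 0.645 = 8208 + 7740 = 15948
Net migration: Band 2 + 200 → 4542
End of period: [15543, 4542, 9330, 22514, 15948]
Period 2.
Births: 4542 × 0.43 = 1953, 9330 × 0.474 = 4422 → total 6375
Band 2: 15543 × 0.944 = 14673
Band 3: 4542 × 0.952 = 4324
Band 4: 9330 × 0.942 = 8789
Band 5: 22514 × 0.912 + 15948 × 0.645 = 20533 + 10286 = 30819
Net migration: Band 2 + 200 → 14873
End of period: [6375, 14873, 4324, 8789, 30819]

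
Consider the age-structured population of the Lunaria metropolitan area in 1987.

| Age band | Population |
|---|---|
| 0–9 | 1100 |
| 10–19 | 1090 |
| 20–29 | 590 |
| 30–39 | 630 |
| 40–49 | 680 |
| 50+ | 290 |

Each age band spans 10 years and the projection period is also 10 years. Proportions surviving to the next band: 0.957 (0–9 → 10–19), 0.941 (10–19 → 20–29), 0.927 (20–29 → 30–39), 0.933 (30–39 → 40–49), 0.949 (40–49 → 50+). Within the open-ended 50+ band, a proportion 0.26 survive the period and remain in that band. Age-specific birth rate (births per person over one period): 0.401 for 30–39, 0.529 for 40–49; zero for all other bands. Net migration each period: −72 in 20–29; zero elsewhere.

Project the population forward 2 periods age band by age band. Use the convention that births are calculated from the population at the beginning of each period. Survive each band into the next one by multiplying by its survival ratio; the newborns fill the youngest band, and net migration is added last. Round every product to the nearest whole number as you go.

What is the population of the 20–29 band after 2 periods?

Call the groups 1 to 6, youngest first.
Period 1:
Births: 630 × 0.401 = 253  |  680 × 0.529 = 360 → 613
Group 2: 1100 × 0.957 = 1053
Group 3: 1090 × 0.941 = 1026
Group 4: 590 × 0.927 = 547
Group 5: 630 × 0.933 = 588
Group 6: 680 × 0.949 + 290 × 0.26 = 645 + 75 = 720
Net migration: Group 3 − 72 → 954
→ [613, 1053, 954, 547, 588, 720]
Period 2:
Births: 547 × 0.401 = 219  |  588 × 0.529 = 311 → 530
Group 2: 613 × 0.957 = 587
Group 3: 1053 × 0.941 = 991
Group 4: 954 × 0.927 = 884
Group 5: 547 × 0.933 = 510
Group 6: 588 × 0.949 + 720 × 0.26 = 558 + 187 = 745
Net migration: Group 3 − 72 → 919
→ [530, 587, 919, 884, 510, 745]

919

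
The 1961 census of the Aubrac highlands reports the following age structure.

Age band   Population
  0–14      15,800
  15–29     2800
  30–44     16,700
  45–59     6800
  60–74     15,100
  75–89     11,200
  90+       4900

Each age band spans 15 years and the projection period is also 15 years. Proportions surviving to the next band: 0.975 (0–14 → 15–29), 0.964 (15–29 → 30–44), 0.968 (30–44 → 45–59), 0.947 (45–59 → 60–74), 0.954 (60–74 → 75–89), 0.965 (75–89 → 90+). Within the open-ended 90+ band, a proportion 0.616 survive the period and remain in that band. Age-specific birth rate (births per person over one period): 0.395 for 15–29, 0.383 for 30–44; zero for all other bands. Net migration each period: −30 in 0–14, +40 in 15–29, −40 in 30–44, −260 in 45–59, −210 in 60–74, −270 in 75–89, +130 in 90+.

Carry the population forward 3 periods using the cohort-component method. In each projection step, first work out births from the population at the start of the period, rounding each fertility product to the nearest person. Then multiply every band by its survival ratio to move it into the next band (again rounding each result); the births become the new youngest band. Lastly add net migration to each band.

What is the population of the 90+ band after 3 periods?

19382

Let band 1 be 0–14 through band 7 = 90+.
Period 1.
Births: 2800 × 0.395 = 1106, 16700 × 0.383 = 6396 → total 7502
Band 2: 15800 × 0.975 = 15405
Band 3: 2800 × 0.964 = 2699
Band 4: 16700 × 0.968 = 16166
Band 5: 6800 × 0.947 = 6440
Band 6: 15100 × 0.954 = 14405
Band 7: 11200 × 0.965 + 4900 × 0.616 = 10808 + 3018 = 13826
Net migration: Band 1 − 30 → 7472; Band 2 + 40 → 15445; Band 3 − 40 → 2659; Band 4 − 260 → 15906; Band 5 − 210 → 6230; Band 6 − 270 → 14135; Band 7 + 130 → 13956
Giving 7472 / 15445 / 2659 / 15906 / 6230 / 14135 / 13956.
Period 2.
Births: 15445 × 0.395 = 6101, 2659 × 0.383 = 1018 → total 7119
Band 2: 7472 × 0.975 = 7285
Band 3: 15445 × 0.964 = 14889
Band 4: 2659 × 0.968 = 2574
Band 5: 15906 × 0.947 = 15063
Band 6: 6230 × 0.954 = 5943
Band 7: 14135 × 0.965 + 13956 × 0.616 = 13640 + 8597 = 22237
Net migration: Band 1 − 30 → 7089; Band 2 + 40 → 7325; Band 3 − 40 → 14849; Band 4 − 260 → 2314; Band 5 − 210 → 14853; Band 6 − 270 → 5673; Band 7 + 130 → 22367
Giving 7089 / 7325 / 14849 / 2314 / 14853 / 5673 / 22367.
Period 3.
Births: 7325 × 0.395 = 2893, 14849 × 0.383 = 5687 → total 8580
Band 2: 7089 × 0.975 = 6912
Band 3: 7325 × 0.964 = 7061
Band 4: 14849 × 0.968 = 14374
Band 5: 2314 × 0.947 = 2191
Band 6: 14853 × 0.954 = 14170
Band 7: 5673 × 0.965 + 22367 × 0.616 = 5474 + 13778 = 19252
Net migration: Band 1 − 30 → 8550; Band 2 + 40 → 6952; Band 3 − 40 → 7021; Band 4 − 260 → 14114; Band 5 − 210 → 1981; Band 6 − 270 → 13900; Band 7 + 130 → 19382
Giving 8550 / 6952 / 7021 / 14114 / 1981 / 13900 / 19382.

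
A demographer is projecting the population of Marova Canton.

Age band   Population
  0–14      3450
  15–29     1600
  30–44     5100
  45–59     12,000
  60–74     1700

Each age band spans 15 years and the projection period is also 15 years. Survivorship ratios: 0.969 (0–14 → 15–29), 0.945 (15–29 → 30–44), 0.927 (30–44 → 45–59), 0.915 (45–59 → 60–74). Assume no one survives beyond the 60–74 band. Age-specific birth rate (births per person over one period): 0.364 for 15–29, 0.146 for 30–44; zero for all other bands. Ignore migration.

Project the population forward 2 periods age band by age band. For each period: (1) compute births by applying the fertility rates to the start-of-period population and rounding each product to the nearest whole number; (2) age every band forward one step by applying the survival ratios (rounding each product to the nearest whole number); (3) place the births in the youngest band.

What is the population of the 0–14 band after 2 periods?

Period 1:
Births: 1600 × 0.364 = 582  |  5100 × 0.146 = 745 — total 1327
15–29: 3450 × 0.969 = 3343
30–44: 1600 × 0.945 = 1512
45–59: 5100 × 0.927 = 4728
60–74: 12000 × 0.915 = 10980
End of period: [1327, 3343, 1512, 4728, 10980]
Period 2:
Births: 3343 × 0.364 = 1217  |  1512 × 0.146 = 221 — total 1438
15–29: 1327 × 0.969 = 1286
30–44: 3343 × 0.945 = 3159
45–59: 1512 × 0.927 = 1402
60–74: 4728 × 0.915 = 4326
End of period: [1438, 1286, 3159, 1402, 4326]

1438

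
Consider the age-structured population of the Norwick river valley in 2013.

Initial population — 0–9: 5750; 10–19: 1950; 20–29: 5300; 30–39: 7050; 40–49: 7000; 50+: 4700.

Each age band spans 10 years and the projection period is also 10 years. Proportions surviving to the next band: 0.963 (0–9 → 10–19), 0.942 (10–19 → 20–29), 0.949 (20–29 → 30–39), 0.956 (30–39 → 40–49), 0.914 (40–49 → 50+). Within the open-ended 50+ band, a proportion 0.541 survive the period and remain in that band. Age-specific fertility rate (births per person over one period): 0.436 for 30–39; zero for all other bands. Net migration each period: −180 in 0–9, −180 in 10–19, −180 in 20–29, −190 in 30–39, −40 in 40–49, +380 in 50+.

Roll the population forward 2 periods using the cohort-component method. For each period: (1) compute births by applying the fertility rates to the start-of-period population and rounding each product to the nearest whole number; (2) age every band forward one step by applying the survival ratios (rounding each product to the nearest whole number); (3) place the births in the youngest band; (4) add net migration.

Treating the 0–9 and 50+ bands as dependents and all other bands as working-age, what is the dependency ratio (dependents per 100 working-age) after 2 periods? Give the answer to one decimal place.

100.3

Period 1.
Births: 7050 × 0.436 = 3074
10–19: 5750 × 0.963 = 5537
20–29: 1950 × 0.942 = 1837
30–39: 5300 × 0.949 = 5030
40–49: 7050 × 0.956 = 6740
50+: 7000 × 0.914 + 4700 × 0.541 = 6398 + 2543 = 8941
Net migration: 0–9 − 180 → 2894; 10–19 − 180 → 5357; 20–29 − 180 → 1657; 30–39 − 190 → 4840; 40–49 − 40 → 6700; 50+ + 380 → 9321
Population now: 0–9=2894, 10–19=5357, 20–29=1657, 30–39=4840, 40–49=6700, 50+=9321
Period 2.
Births: 4840 × 0.436 = 2110
10–19: 2894 × 0.963 = 2787
20–29: 5357 × 0.942 = 5046
30–39: 1657 × 0.949 = 1572
40–49: 4840 × 0.956 = 4627
50+: 6700 × 0.914 + 9321 × 0.541 = 6124 + 5043 = 11167
Net migration: 0–9 − 180 → 1930; 10–19 − 180 → 2607; 20–29 − 180 → 4866; 30–39 − 190 → 1382; 40–49 − 40 → 4587; 50+ + 380 → 11547
Population now: 0–9=1930, 10–19=2607, 20–29=4866, 30–39=1382, 40–49=4587, 50+=11547
Dependents (band 0–9 + band 50+) = 1930 + 11547 = 13477; working-age = 13442; ratio = 13477/13442 × 100 = 100.3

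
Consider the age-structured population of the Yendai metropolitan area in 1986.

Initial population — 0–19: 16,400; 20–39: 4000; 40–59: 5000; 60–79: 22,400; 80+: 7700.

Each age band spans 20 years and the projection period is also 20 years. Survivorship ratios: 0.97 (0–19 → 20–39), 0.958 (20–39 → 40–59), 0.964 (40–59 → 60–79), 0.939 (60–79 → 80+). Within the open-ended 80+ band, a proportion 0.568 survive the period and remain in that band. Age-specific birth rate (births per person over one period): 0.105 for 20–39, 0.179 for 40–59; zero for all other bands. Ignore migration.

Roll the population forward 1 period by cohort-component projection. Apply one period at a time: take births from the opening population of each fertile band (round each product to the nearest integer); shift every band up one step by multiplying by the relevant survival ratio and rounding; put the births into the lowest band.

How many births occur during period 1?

1315

Period 1.
Births: 4000 × 0.105 = 420  |  5000 × 0.179 = 895 — total 1315
20–39: 16400 × 0.97 = 15908
40–59: 4000 × 0.958 = 3832
60–79: 5000 × 0.964 = 4820
80+: 22400 × 0.939 + 7700 × 0.568 = 21034 + 4374 = 25408
End of period: [1315, 15908, 3832, 4820, 25408]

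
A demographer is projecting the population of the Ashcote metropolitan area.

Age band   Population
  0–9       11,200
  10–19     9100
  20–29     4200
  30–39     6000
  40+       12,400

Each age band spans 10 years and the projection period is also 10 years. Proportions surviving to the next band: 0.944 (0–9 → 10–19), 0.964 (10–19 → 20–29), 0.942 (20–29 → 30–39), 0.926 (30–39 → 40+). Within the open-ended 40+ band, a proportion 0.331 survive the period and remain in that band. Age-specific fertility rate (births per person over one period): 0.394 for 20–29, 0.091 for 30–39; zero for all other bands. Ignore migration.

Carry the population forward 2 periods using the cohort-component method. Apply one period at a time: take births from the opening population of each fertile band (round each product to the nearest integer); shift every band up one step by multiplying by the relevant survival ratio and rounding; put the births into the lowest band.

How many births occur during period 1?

2201

Period 1.
Births: 4200 × 0.394 = 1655  |  6000 × 0.091 = 546 — total 2201
10–19: 11200 × 0.944 = 10573
20–29: 9100 × 0.964 = 8772
30–39: 4200 × 0.942 = 3956
40+: 6000 × 0.926 + 12400 × 0.331 = 5556 + 4104 = 9660
Population now: 0–9=2201, 10–19=10573, 20–29=8772, 30–39=3956, 40+=9660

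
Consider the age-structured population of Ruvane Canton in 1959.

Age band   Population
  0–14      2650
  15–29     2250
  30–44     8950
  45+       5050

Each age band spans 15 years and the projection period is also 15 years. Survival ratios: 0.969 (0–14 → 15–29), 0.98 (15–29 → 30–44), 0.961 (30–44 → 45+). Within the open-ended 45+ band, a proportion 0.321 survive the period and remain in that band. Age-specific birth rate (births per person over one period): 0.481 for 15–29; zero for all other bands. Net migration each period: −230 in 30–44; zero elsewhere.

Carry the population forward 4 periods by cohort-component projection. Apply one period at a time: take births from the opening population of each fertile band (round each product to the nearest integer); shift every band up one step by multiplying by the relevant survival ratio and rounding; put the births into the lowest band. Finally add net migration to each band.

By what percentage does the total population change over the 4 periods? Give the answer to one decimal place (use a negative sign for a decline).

Period 1:
Births: 2250 × 0.481 = 1082
15–29: 2650 × 0.969 = 2568
30–44: 2250 × 0.98 = 2205
45+: 8950 × 0.961 + 5050 × 0.321 = 8601 + 1621 = 10222
Net migration: 30–44 − 230 → 1975
→ [1082, 2568, 1975, 10222]
Period 2:
Births: 2568 × 0.481 = 1235
15–29: 1082 × 0.969 = 1048
30–44: 2568 × 0.98 = 2517
45+: 1975 × 0.961 + 10222 × 0.321 = 1898 + 3281 = 5179
Net migration: 30–44 − 230 → 2287
→ [1235, 1048, 2287, 5179]
Period 3:
Births: 1048 × 0.481 = 504
15–29: 1235 × 0.969 = 1197
30–44: 1048 × 0.98 = 1027
45+: 2287 × 0.961 + 5179 × 0.321 = 2198 + 1662 = 3860
Net migration: 30–44 − 230 → 797
→ [504, 1197, 797, 3860]
Period 4:
Births: 1197 × 0.481 = 576
15–29: 504 × 0.969 = 488
30–44: 1197 × 0.98 = 1173
45+: 797 × 0.961 + 3860 × 0.321 = 766 + 1239 = 2005
Net migration: 30–44 − 230 → 943
→ [576, 488, 943, 2005]
Total: 18900 → 4012; change = -14888; percentage change = -78.8%

-78.8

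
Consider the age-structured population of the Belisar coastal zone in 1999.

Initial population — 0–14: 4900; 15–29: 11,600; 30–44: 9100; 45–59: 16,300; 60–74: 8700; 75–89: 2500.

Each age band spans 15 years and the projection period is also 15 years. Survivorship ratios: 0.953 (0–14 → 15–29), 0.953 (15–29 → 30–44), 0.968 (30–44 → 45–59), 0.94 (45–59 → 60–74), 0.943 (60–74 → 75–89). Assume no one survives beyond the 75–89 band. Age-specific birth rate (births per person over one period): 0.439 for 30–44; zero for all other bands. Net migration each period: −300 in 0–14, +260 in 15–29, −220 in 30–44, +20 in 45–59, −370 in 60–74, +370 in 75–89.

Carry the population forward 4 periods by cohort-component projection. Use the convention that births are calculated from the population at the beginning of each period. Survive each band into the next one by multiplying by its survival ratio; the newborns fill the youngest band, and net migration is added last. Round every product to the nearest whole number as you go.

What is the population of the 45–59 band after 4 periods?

Period 1.
Births: 9100 * 0.439 = 3995
15–29: 4900 * 0.953 = 4670
30–44: 11600 * 0.953 = 11055
45–59: 9100 * 0.968 = 8809
60–74: 16300 * 0.94 = 15322
75–89: 8700 * 0.943 = 8204
Net migration: 0–14 − 300 → 3695; 15–29 + 260 → 4930; 30–44 − 220 → 10835; 45–59 + 20 → 8829; 60–74 − 370 → 14952; 75–89 + 370 → 8574
Giving 3695 / 4930 / 10835 / 8829 / 14952 / 8574.
Period 2.
Births: 10835 * 0.439 = 4757
15–29: 3695 * 0.953 = 3521
30–44: 4930 * 0.953 = 4698
45–59: 10835 * 0.968 = 10488
60–74: 8829 * 0.94 = 8299
75–89: 14952 * 0.943 = 14100
Net migration: 0–14 − 300 → 4457; 15–29 + 260 → 3781; 30–44 − 220 → 4478; 45–59 + 20 → 10508; 60–74 − 370 → 7929; 75–89 + 370 → 14470
Giving 4457 / 3781 / 4478 / 10508 / 7929 / 14470.
Period 3.
Births: 4478 * 0.439 = 1966
15–29: 4457 * 0.953 = 4248
30–44: 3781 * 0.953 = 3603
45–59: 4478 * 0.968 = 4335
60–74: 10508 * 0.94 = 9878
75–89: 7929 * 0.943 = 7477
Net migration: 0–14 − 300 → 1666; 15–29 + 260 → 4508; 30–44 − 220 → 3383; 45–59 + 20 → 4355; 60–74 − 370 → 9508; 75–89 + 370 → 7847
Giving 1666 / 4508 / 3383 / 4355 / 9508 / 7847.
Period 4.
Births: 3383 * 0.439 = 1485
15–29: 1666 * 0.953 = 1588
30–44: 4508 * 0.953 = 4296
45–59: 3383 * 0.968 = 3275
60–74: 4355 * 0.94 = 4094
75–89: 9508 * 0.943 = 8966
Net migration: 0–14 − 300 → 1185; 15–29 + 260 → 1848; 30–44 − 220 → 4076; 45–59 + 20 → 3295; 60–74 − 370 → 3724; 75–89 + 370 → 9336
Giving 1185 / 1848 / 4076 / 3295 / 3724 / 9336.

3295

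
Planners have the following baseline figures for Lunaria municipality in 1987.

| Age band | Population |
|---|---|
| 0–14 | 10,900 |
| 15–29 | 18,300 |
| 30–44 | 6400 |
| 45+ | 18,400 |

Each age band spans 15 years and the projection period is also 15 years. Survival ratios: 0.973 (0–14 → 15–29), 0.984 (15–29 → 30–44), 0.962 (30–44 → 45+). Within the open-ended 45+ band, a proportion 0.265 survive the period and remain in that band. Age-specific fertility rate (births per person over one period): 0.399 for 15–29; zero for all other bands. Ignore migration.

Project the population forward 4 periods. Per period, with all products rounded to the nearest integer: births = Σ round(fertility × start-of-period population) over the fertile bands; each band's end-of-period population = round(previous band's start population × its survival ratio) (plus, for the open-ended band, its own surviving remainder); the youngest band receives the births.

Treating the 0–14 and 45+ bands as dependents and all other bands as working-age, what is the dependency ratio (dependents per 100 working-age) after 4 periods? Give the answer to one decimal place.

[period 1]
Births: 18300 × 0.399 = 7302
15–29: 10900 × 0.973 = 10606
30–44: 18300 × 0.984 = 18007
45+: 6400 × 0.962 + 18400 × 0.265 = 6157 + 4876 = 11033
→ [7302, 10606, 18007, 11033]
[period 2]
Births: 10606 × 0.399 = 4232
15–29: 7302 × 0.973 = 7105
30–44: 10606 × 0.984 = 10436
45+: 18007 × 0.962 + 11033 × 0.265 = 17323 + 2924 = 20247
→ [4232, 7105, 10436, 20247]
[period 3]
Births: 7105 × 0.399 = 2835
15–29: 4232 × 0.973 = 4118
30–44: 7105 × 0.984 = 6991
45+: 10436 × 0.962 + 20247 × 0.265 = 10039 + 5365 = 15404
→ [2835, 4118, 6991, 15404]
[period 4]
Births: 4118 × 0.399 = 1643
15–29: 2835 × 0.973 = 2758
30–44: 4118 × 0.984 = 4052
45+: 6991 × 0.962 + 15404 × 0.265 = 6725 + 4082 = 10807
→ [1643, 2758, 4052, 10807]
Dependents (band 0–14 + band 45+) = 1643 + 10807 = 12450; working-age = 6810; ratio = 12450/6810 × 100 = 182.8

182.8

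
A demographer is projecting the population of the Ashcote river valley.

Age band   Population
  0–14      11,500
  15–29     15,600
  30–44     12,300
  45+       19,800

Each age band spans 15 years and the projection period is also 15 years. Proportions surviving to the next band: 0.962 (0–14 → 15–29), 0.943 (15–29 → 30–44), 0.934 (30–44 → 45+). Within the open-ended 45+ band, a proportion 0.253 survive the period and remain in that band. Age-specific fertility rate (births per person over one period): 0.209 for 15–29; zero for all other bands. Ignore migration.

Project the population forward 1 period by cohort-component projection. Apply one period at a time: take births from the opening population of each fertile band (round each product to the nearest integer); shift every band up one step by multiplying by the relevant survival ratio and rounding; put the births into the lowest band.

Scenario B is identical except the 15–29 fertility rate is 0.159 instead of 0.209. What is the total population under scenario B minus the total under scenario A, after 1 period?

-780

After projecting period 1:
Births: 15600 × 0.209 = 3260
15–29: 11500 × 0.962 = 11063
30–44: 15600 × 0.943 = 14711
45+: 12300 × 0.934 + 19800 × 0.253 = 11488 + 5009 = 16497
Giving 3260 / 11063 / 14711 / 16497.
Scenario A total after 1 period: 45531
Scenario B projection —
After projecting period 1:
Births: 15600 × 0.159 = 2480
15–29: 11500 × 0.962 = 11063
30–44: 15600 × 0.943 = 14711
45+: 12300 × 0.934 + 19800 × 0.253 = 11488 + 5009 = 16497
Giving 2480 / 11063 / 14711 / 16497.
Scenario B total after 1 period: 44751
Difference B − A = 44751 − 45531 = -780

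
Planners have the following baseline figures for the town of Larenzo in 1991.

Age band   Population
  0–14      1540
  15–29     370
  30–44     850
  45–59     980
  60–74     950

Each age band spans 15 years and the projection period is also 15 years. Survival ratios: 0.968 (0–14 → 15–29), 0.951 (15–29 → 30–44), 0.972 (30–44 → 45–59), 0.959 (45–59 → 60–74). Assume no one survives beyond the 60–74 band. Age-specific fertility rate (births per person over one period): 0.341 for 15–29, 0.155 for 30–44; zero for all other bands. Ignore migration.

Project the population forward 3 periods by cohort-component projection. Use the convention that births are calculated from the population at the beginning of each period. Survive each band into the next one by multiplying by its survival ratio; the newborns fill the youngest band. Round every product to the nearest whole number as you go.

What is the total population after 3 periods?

Period 1.
Births: 370 * 0.341 = 126  |  850 * 0.155 = 132 → 258
15–29: 1540 * 0.968 = 1491
30–44: 370 * 0.951 = 352
45–59: 850 * 0.972 = 826
60–74: 980 * 0.959 = 940
Population now: 0–14=258, 15–29=1491, 30–44=352, 45–59=826, 60–74=940
Period 2.
Births: 1491 * 0.341 = 508  |  352 * 0.155 = 55 → 563
15–29: 258 * 0.968 = 250
30–44: 1491 * 0.951 = 1418
45–59: 352 * 0.972 = 342
60–74: 826 * 0.959 = 792
Population now: 0–14=563, 15–29=250, 30–44=1418, 45–59=342, 60–74=792
Period 3.
Births: 250 * 0.341 = 85  |  1418 * 0.155 = 220 → 305
15–29: 563 * 0.968 = 545
30–44: 250 * 0.951 = 238
45–59: 1418 * 0.972 = 1378
60–74: 342 * 0.959 = 328
Population now: 0–14=305, 15–29=545, 30–44=238, 45–59=1378, 60–74=328
Total after period 3: 305 + 545 + 238 + 1378 + 328 = 2794

2794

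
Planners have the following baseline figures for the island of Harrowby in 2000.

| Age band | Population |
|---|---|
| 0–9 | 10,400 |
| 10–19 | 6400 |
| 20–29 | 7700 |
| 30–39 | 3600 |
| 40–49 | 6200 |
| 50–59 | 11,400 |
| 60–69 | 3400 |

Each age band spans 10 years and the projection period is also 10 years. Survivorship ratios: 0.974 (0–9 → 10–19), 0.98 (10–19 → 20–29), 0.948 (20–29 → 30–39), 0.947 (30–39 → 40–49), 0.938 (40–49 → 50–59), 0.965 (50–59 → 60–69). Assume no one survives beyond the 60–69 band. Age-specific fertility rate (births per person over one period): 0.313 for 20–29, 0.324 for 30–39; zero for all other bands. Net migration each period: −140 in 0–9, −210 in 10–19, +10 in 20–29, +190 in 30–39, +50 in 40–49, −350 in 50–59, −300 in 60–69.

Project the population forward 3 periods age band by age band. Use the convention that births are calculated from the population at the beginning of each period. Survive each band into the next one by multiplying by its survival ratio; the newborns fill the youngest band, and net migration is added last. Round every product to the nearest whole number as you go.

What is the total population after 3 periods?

36042

[period 1]
Births: 7700 × 0.313 = 2410  |  3600 × 0.324 = 1166 → 3576
10–19: 10400 × 0.974 = 10130
20–29: 6400 × 0.98 = 6272
30–39: 7700 × 0.948 = 7300
40–49: 3600 × 0.947 = 3409
50–59: 6200 × 0.938 = 5816
60–69: 11400 × 0.965 = 11001
Net migration: 0–9 − 140 → 3436; 10–19 − 210 → 9920; 20–29 + 10 → 6282; 30–39 + 190 → 7490; 40–49 + 50 → 3459; 50–59 − 350 → 5466; 60–69 − 300 → 10701
→ [3436, 9920, 6282, 7490, 3459, 5466, 10701]
[period 2]
Births: 6282 × 0.313 = 1966  |  7490 × 0.324 = 2427 → 4393
10–19: 3436 × 0.974 = 3347
20–29: 9920 × 0.98 = 9722
30–39: 6282 × 0.948 = 5955
40–49: 7490 × 0.947 = 7093
50–59: 3459 × 0.938 = 3245
60–69: 5466 × 0.965 = 5275
Net migration: 0–9 − 140 → 4253; 10–19 − 210 → 3137; 20–29 + 10 → 9732; 30–39 + 190 → 6145; 40–49 + 50 → 7143; 50–59 − 350 → 2895; 60–69 − 300 → 4975
→ [4253, 3137, 9732, 6145, 7143, 2895, 4975]
[period 3]
Births: 9732 × 0.313 = 3046  |  6145 × 0.324 = 1991 → 5037
10–19: 4253 × 0.974 = 4142
20–29: 3137 × 0.98 = 3074
30–39: 9732 × 0.948 = 9226
40–49: 6145 × 0.947 = 5819
50–59: 7143 × 0.938 = 6700
60–69: 2895 × 0.965 = 2794
Net migration: 0–9 − 140 → 4897; 10–19 − 210 → 3932; 20–29 + 10 → 3084; 30–39 + 190 → 9416; 40–49 + 50 → 5869; 50–59 − 350 → 6350; 60–69 − 300 → 2494
→ [4897, 3932, 3084, 9416, 5869, 6350, 2494]
Total after period 3: 4897 + 3932 + 3084 + 9416 + 5869 + 6350 + 2494 = 36042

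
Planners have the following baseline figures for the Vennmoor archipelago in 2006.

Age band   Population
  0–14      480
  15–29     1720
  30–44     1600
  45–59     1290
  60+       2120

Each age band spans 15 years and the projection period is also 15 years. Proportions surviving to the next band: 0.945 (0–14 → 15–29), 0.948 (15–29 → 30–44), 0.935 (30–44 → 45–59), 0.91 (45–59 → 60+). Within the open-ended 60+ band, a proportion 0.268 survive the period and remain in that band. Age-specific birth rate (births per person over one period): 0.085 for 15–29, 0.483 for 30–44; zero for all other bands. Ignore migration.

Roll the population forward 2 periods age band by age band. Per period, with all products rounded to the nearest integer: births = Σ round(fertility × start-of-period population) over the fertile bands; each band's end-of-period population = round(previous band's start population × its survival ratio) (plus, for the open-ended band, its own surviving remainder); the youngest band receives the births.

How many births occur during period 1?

— Period 1 —
Births: 1720 × 0.085 = 146  |  1600 × 0.483 = 773 ⇒ total 919
15–29: 480 × 0.945 = 454
30–44: 1720 × 0.948 = 1631
45–59: 1600 × 0.935 = 1496
60+: 1290 × 0.91 + 2120 × 0.268 = 1174 + 568 = 1742
End of period: [919, 454, 1631, 1496, 1742]

919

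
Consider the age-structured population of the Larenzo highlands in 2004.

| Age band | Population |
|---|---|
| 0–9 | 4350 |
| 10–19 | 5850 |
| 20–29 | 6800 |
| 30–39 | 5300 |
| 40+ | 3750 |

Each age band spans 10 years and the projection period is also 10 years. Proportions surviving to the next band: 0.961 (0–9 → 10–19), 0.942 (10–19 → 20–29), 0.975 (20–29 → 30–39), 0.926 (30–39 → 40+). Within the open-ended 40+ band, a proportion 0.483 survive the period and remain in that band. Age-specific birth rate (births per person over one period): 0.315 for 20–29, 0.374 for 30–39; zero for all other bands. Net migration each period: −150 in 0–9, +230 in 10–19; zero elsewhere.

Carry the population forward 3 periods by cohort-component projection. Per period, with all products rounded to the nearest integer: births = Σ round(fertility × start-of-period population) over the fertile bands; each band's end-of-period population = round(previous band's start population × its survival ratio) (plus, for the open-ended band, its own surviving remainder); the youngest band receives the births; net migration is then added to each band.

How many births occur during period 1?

Let group 1 be 0–9 through group 5 = 40+.
[period 1]
Births: 6800 * 0.315 = 2142, 5300 * 0.374 = 1982 ⇒ total 4124
Group 2: 4350 * 0.961 = 4180
Group 3: 5850 * 0.942 = 5511
Group 4: 6800 * 0.975 = 6630
Group 5: 5300 * 0.926 + 3750 * 0.483 = 4908 + 1811 = 6719
Net migration: Group 1 − 150 → 3974; Group 2 + 230 → 4410
→ [3974, 4410, 5511, 6630, 6719]

4124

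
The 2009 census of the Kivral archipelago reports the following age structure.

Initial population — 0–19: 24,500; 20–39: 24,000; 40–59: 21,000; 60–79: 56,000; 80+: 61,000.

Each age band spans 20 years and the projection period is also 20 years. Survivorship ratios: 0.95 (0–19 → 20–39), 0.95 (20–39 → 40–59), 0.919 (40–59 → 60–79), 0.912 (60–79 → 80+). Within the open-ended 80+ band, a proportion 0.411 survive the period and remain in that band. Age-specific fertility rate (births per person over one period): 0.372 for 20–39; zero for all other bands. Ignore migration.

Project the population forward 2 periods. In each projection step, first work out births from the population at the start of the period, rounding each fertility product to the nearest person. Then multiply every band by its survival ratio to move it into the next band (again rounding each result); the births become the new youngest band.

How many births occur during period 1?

8928

(Bands numbered youngest = 1 to oldest = 5.)
Period 1:
Births: 24000 * 0.372 = 8928
Band 2: 24500 * 0.95 = 23275
Band 3: 24000 * 0.95 = 22800
Band 4: 21000 * 0.919 = 19299
Band 5: 56000 * 0.912 + 61000 * 0.411 = 51072 + 25071 = 76143
→ [8928, 23275, 22800, 19299, 76143]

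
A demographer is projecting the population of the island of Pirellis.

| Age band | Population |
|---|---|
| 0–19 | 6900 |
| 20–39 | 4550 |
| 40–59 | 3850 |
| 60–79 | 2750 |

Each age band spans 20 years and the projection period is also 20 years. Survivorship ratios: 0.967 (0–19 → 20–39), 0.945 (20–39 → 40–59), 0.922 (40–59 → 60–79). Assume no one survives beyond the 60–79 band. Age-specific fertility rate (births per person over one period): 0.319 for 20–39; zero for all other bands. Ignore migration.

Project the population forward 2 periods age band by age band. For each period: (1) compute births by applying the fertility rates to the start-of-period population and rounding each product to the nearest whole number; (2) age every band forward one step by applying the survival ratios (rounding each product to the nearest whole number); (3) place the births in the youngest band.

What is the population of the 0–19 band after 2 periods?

[period 1]
Births: 4550 * 0.319 = 1451
20–39: 6900 * 0.967 = 6672
40–59: 4550 * 0.945 = 4300
60–79: 3850 * 0.922 = 3550
Giving 1451 / 6672 / 4300 / 3550.
[period 2]
Births: 6672 * 0.319 = 2128
20–39: 1451 * 0.967 = 1403
40–59: 6672 * 0.945 = 6305
60–79: 4300 * 0.922 = 3965
Giving 2128 / 1403 / 6305 / 3965.

2128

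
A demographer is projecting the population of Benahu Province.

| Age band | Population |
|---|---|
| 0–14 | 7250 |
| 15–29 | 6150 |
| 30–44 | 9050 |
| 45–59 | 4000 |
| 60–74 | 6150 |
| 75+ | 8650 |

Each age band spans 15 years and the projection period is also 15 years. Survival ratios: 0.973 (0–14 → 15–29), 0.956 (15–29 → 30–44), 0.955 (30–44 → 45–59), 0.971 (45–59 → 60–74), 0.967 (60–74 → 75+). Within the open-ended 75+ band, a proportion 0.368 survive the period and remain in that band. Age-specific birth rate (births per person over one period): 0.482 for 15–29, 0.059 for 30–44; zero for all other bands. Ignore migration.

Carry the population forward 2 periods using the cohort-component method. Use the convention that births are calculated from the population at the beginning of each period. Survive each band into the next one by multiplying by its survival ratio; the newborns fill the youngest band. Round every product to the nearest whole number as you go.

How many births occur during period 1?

3498

After projecting period 1:
Births: 6150 × 0.482 = 2964  |  9050 × 0.059 = 534 — total 3498
15–29: 7250 × 0.973 = 7054
30–44: 6150 × 0.956 = 5879
45–59: 9050 × 0.955 = 8643
60–74: 4000 × 0.971 = 3884
75+: 6150 × 0.967 + 8650 × 0.368 = 5947 + 3183 = 9130
Population now: 0–14=3498, 15–29=7054, 30–44=5879, 45–59=8643, 60–74=3884, 75+=9130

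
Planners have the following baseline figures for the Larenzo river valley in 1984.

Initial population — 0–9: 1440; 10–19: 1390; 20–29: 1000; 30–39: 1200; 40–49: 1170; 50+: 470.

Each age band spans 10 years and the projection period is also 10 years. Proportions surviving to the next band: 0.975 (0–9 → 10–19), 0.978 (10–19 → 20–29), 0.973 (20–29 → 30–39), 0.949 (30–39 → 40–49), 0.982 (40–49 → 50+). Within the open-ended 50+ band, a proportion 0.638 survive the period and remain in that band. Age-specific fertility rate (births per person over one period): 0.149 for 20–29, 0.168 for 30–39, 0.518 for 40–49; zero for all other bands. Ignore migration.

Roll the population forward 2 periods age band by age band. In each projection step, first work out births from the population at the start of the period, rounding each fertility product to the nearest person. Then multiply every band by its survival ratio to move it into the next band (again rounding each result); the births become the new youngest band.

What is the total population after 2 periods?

7548

Let group 1 be 0–9 through group 6 = 50+.
Period 1.
Births: 1000 × 0.149 = 149, 1200 × 0.168 = 202, 1170 × 0.518 = 606 → total 957
Group 2: 1440 × 0.975 = 1404
Group 3: 1390 × 0.978 = 1359
Group 4: 1000 × 0.973 = 973
Group 5: 1200 × 0.949 = 1139
Group 6: 1170 × 0.982 + 470 × 0.638 = 1149 + 300 = 1449
→ [957, 1404, 1359, 973, 1139, 1449]
Period 2.
Births: 1359 × 0.149 = 202, 973 × 0.168 = 163, 1139 × 0.518 = 590 → total 955
Group 2: 957 × 0.975 = 933
Group 3: 1404 × 0.978 = 1373
Group 4: 1359 × 0.973 = 1322
Group 5: 973 × 0.949 = 923
Group 6: 1139 × 0.982 + 1449 × 0.638 = 1118 + 924 = 2042
→ [955, 933, 1373, 1322, 923, 2042]
Total after period 2: 955 + 933 + 1373 + 1322 + 923 + 2042 = 7548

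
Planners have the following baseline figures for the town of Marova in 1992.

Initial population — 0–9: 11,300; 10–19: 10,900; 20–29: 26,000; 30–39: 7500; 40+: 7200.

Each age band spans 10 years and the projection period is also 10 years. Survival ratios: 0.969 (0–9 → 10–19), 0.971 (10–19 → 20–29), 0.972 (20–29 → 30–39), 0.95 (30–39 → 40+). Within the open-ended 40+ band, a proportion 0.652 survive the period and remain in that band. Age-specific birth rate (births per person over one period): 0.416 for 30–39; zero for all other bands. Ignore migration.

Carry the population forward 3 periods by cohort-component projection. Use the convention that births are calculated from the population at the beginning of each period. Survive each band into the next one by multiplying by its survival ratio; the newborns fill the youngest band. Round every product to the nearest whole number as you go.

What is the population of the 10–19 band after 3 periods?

— Period 1 —
Births: 7500 * 0.416 = 3120
10–19: 11300 * 0.969 = 10950
20–29: 10900 * 0.971 = 10584
30–39: 26000 * 0.972 = 25272
40+: 7500 * 0.95 + 7200 * 0.652 = 7125 + 4694 = 11819
→ [3120, 10950, 10584, 25272, 11819]
— Period 2 —
Births: 25272 * 0.416 = 10513
10–19: 3120 * 0.969 = 3023
20–29: 10950 * 0.971 = 10632
30–39: 10584 * 0.972 = 10288
40+: 25272 * 0.95 + 11819 * 0.652 = 24008 + 7706 = 31714
→ [10513, 3023, 10632, 10288, 31714]
— Period 3 —
Births: 10288 * 0.416 = 4280
10–19: 10513 * 0.969 = 10187
20–29: 3023 * 0.971 = 2935
30–39: 10632 * 0.972 = 10334
40+: 10288 * 0.95 + 31714 * 0.652 = 9774 + 20678 = 30452
→ [4280, 10187, 2935, 10334, 30452]

10187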